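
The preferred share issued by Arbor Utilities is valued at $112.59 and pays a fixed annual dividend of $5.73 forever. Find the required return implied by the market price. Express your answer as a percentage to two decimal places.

5.09%

P = C/r ⇒ r = C/P = $5.73/$112.59 = 0.050893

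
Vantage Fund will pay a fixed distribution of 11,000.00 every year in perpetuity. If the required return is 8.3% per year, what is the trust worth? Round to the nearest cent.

132530.12

Level perpetuity: PV = C / r = 11,000.00 / 0.083 = 132,530.12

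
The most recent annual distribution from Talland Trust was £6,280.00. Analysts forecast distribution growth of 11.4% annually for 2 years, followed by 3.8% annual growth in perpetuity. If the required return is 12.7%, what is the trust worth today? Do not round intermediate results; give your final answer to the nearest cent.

£83906.68

D_1 = 6995.92000
D_2 = 7793.45488
Terminal value at year 2: TV = D_2×(1+g_2)/(r−g_2) = 8089.60617/0.089 = 90894.45130
P_0 = D_1/(1+r)^1 + D_2/(1+r)^2 + TV/(1+r)^2
    = 6207.55989 + 6135.95539 + 71563.16508 = 83906.68036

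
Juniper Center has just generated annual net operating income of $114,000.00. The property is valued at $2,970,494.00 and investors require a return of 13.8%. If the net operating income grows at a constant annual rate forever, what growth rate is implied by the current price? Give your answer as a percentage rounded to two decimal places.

P = D₀(1+g)/(r−g) ⇒ P(r−g) = D₀(1+g) ⇒ g(P+D₀) = P·r − D₀
g = (P·r − D₀)/(P + D₀) = ($2,970,494.00×0.138 − $114,000.00) / ($2,970,494.00 + $114,000.00) = 0.095941

9.59%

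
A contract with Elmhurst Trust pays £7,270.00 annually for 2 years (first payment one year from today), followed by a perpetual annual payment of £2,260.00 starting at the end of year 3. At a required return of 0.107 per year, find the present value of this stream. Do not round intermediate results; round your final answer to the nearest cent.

PV of 2-year annuity: £7,270.00 × [1 − (1+0.107)^−2] / 0.107 = 12499.81843
Perpetuity value at year 2: £2,260.00 / 0.107 = 21121.49533
PV of perpetuity: 21121.49533 / (1+0.107)^2 = 17235.71958
Total PV = 12499.81843 + 17235.71958 = 29735.53802

£29735.54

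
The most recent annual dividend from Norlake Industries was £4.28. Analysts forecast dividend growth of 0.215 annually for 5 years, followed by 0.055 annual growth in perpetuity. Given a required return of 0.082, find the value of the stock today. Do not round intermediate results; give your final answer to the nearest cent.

D_1 = 5.20020
D_2 = 6.31824
D_3 = 7.67667
D_4 = 9.32715
D_5 = 11.33249
Terminal value at year 5: TV = D_5×(1+g_2)/(r−g_2) = 11.95577/0.027 = 442.80636
P_0 = D_1/(1+r)^1 + D_2/(1+r)^2 + D_3/(1+r)^3 + D_4/(1+r)^4 + D_5/(1+r)^5 + TV/(1+r)^5
    = 4.80610 + 5.39687 + 6.06025 + 6.80518 + 7.64168 + 298.59158 = 329.30166

£329.30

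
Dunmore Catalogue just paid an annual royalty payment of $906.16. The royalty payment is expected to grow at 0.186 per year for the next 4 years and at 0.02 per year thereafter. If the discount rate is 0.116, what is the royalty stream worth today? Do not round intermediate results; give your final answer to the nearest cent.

$16510.30

D_1 = 1074.70576
D_2 = 1274.60103
D_3 = 1511.67682
D_4 = 1792.84871
Terminal value at year 4: TV = D_4×(1+g_2)/(r−g_2) = 1828.70569/0.096 = 19049.01757
P_0 = D_1/(1+r)^1 + D_2/(1+r)^2 + D_3/(1+r)^3 + D_4/(1+r)^4 + TV/(1+r)^4
    = 962.99799 + 1023.40109 + 1087.59292 + 1155.81111 + 12280.49306 = 16510.29617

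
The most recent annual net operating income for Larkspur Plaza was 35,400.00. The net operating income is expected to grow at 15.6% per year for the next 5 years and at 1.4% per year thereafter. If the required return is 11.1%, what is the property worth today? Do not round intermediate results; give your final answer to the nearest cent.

651028.97

D_1 = 40922.40000
D_2 = 47306.29440
D_3 = 54686.07633
D_4 = 63217.10423
D_5 = 73078.97249
Terminal value at year 5: TV = D_5×(1+g_2)/(r−g_2) = 74102.07811/0.097 = 763938.94957
P_0 = D_1/(1+r)^1 + D_2/(1+r)^2 + D_3/(1+r)^3 + D_4/(1+r)^4 + D_5/(1+r)^5 + TV/(1+r)^5
    = 36833.84338 + 38325.76323 + 39878.11188 + 41493.33693 + 43173.98514 + 451323.92717 = 651028.96774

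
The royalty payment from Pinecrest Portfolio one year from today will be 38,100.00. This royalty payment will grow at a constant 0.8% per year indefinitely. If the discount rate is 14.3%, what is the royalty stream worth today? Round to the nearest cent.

Growing perpetuity: P = D₁ / (r − g) = 38,100.0000 / (0.143 − 0.008) = 282,222.22

282222.22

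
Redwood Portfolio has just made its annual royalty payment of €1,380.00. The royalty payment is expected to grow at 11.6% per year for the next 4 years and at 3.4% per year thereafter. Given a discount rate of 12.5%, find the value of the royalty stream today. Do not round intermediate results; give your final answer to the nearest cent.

€20595.13

D_1 = 1540.08000
D_2 = 1718.72928
D_3 = 1918.10188
D_4 = 2140.60169
Terminal value at year 4: TV = D_4×(1+g_2)/(r−g_2) = 2213.38215/0.091 = 24322.88079
P_0 = D_1/(1+r)^1 + D_2/(1+r)^2 + D_3/(1+r)^3 + D_4/(1+r)^4 + TV/(1+r)^4
    = 1368.96000 + 1358.00832 + 1347.14425 + 1336.36710 + 15184.65473 = 20595.13441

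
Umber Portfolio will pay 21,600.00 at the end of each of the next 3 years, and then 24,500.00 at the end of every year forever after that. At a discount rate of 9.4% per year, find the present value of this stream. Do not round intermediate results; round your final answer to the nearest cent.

253349.56

PV of 3-year annuity: 21,600.00 × [1 − (1+0.094)^−3] / 0.094 = 54288.52282
Perpetuity value at year 3: 24,500.00 / 0.094 = 260638.29787
PV of perpetuity: 260638.29787 / (1+0.094)^3 = 199061.03819
Total PV = 54288.52282 + 199061.03819 = 253349.56101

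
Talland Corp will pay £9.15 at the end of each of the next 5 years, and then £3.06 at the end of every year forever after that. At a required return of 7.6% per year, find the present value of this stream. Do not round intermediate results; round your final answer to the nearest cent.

£64.84

PV of 5-year annuity: £9.15 × [1 − (1+0.076)^−5] / 0.076 = 36.92171
Perpetuity value at year 5: £3.06 / 0.076 = 40.26316
PV of perpetuity: 40.26316 / (1+0.076)^5 = 27.91557
Total PV = 36.92171 + 27.91557 = 64.83728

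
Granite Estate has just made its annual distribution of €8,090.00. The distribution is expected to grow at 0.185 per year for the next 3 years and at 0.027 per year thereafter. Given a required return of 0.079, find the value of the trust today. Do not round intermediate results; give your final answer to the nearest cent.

D_1 = 9586.65000
D_2 = 11360.18025
D_3 = 13461.81360
Terminal value at year 3: TV = D_3×(1+g_2)/(r−g_2) = 13825.28256/0.052 = 265870.81853
P_0 = D_1/(1+r)^1 + D_2/(1+r)^2 + D_3/(1+r)^3 + TV/(1+r)^3
    = 8884.75440 + 9757.58477 + 10716.16122 + 211644.18402 = 241002.68441

€241002.68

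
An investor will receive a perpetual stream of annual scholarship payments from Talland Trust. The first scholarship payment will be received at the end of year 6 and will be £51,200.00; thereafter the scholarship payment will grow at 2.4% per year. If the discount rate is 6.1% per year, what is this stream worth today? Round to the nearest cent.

Value at end of year 5: C₁ / (r − g) = £51,200.00 / (0.061 − 0.024) = £1,383,783.7838
Discount to today: PV = £1,383,783.7838 / (1 + 0.061)^5 = £1,383,783.7838 / 1.344550 = £1,029,179.95

£1029179.95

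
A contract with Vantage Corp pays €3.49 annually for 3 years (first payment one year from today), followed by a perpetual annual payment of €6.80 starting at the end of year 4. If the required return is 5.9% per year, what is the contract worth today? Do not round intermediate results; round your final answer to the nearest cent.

PV of 3-year annuity: €3.49 × [1 − (1+0.059)^−3] / 0.059 = 9.34610
Perpetuity value at year 3: €6.80 / 0.059 = 115.25424
PV of perpetuity: 115.25424 / (1+0.059)^3 = 97.04407
Total PV = 9.34610 + 97.04407 = 106.39017

€106.39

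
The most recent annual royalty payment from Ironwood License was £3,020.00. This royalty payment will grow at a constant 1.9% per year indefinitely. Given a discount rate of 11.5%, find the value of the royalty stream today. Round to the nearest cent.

D₁ = D₀ × (1 + g) = £3,020.00 × 1.019 = £3,077.3800
Growing perpetuity: P = D₁ / (r − g) = £3,077.3800 / (0.115 − 0.019) = £32,056.04

£32056.04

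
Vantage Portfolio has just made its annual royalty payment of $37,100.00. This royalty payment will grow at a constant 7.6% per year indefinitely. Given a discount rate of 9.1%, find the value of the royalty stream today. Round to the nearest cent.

D₁ = D₀ × (1 + g) = $37,100.00 × 1.076 = $39,919.6000
Growing perpetuity: P = D₁ / (r − g) = $39,919.6000 / (0.091 − 0.076) = $2,661,306.67

$2661306.67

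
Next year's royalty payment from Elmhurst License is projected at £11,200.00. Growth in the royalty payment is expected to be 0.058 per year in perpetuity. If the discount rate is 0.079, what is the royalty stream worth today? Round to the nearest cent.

£533333.33

Growing perpetuity: P = D₁ / (r − g) = £11,200.0000 / (0.079 − 0.058) = £533,333.33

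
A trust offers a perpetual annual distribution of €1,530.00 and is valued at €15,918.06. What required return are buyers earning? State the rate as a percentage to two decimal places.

9.61%

P = C/r ⇒ r = C/P = €1,530.00/€15,918.06 = 0.096117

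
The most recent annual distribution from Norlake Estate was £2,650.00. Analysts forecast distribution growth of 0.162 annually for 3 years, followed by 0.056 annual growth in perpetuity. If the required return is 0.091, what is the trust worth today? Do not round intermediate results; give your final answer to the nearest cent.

D_1 = 3079.30000
D_2 = 3578.14660
D_3 = 4157.80635
Terminal value at year 3: TV = D_3×(1+g_2)/(r−g_2) = 4390.64350/0.035 = 125446.95728
P_0 = D_1/(1+r)^1 + D_2/(1+r)^2 + D_3/(1+r)^3 + TV/(1+r)^3
    = 2822.45646 + 3006.13603 + 3201.76908 + 96601.94712 = 105632.30869

£105632.31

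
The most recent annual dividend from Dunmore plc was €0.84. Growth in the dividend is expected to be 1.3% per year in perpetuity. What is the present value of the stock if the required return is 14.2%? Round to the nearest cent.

D₁ = D₀ × (1 + g) = €0.84 × 1.013 = €0.8509
Growing perpetuity: P = D₁ / (r − g) = €0.8509 / (0.142 − 0.013) = €6.60

€6.60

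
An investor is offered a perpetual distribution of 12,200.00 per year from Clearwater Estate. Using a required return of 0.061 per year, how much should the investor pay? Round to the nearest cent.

Level perpetuity: PV = C / r = 12,200.00 / 0.061 = 200,000.00

200000.00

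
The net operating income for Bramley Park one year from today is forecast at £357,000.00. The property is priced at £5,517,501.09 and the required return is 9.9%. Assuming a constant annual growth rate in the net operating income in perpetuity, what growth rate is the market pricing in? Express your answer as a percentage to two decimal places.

P = D₁/(r−g) ⇒ g = r − D₁/P = 0.099 − £357,000.00/£5,517,501.09 = 0.034297

3.43%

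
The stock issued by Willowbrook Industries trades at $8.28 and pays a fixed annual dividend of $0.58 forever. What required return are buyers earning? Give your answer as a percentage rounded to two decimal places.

P = C/r ⇒ r = C/P = $0.58/$8.28 = 0.070048

7.00%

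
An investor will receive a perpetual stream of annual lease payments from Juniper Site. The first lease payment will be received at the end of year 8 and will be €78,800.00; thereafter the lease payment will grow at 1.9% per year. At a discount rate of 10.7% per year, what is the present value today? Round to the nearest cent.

Value at end of year 7: C₁ / (r − g) = €78,800.00 / (0.107 − 0.019) = €895,454.5455
Discount to today: PV = €895,454.5455 / (1 + 0.107)^7 = €895,454.5455 / 2.037198 = €439,551.94

€439551.94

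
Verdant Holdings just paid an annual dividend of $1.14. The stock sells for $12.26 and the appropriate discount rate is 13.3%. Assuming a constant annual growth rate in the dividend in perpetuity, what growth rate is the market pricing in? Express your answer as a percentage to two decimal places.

3.66%

P = D₀(1+g)/(r−g) ⇒ P(r−g) = D₀(1+g) ⇒ g(P+D₀) = P·r − D₀
g = (P·r − D₀)/(P + D₀) = ($12.26×0.133 − $1.14) / ($12.26 + $1.14) = 0.036610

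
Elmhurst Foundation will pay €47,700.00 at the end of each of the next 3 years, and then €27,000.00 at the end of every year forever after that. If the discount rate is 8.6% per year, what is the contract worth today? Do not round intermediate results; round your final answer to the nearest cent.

€366727.09

PV of 3-year annuity: €47,700.00 × [1 − (1+0.086)^−3] / 0.086 = 121608.73187
Perpetuity value at year 3: €27,000.00 / 0.086 = 313953.48837
PV of perpetuity: 313953.48837 / (1+0.086)^3 = 245118.35712
Total PV = 121608.73187 + 245118.35712 = 366727.08900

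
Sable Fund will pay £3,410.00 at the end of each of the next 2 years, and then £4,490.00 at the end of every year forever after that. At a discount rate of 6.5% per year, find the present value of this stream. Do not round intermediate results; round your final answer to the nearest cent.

PV of 2-year annuity: £3,410.00 × [1 − (1+0.065)^−2] / 0.065 = 6208.33609
Perpetuity value at year 2: £4,490.00 / 0.065 = 69076.92308
PV of perpetuity: 69076.92308 / (1+0.065)^2 = 60902.31046
Total PV = 6208.33609 + 60902.31046 = 67110.64654

£67110.65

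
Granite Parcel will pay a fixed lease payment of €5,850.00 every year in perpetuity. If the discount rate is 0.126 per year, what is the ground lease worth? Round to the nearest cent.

Level perpetuity: PV = C / r = €5,850.00 / 0.126 = €46,428.57

€46428.57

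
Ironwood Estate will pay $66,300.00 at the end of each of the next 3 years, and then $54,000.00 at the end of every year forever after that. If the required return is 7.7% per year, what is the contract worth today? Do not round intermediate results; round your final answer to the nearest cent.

$733169.37

PV of 3-year annuity: $66,300.00 × [1 − (1+0.077)^−3] / 0.077 = 171790.67734
Perpetuity value at year 3: $54,000.00 / 0.077 = 701298.70130
PV of perpetuity: 701298.70130 / (1+0.077)^3 = 561378.69260
Total PV = 171790.67734 + 561378.69260 = 733169.36995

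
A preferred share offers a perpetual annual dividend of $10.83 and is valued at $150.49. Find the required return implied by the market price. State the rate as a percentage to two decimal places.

P = C/r ⇒ r = C/P = $10.83/$150.49 = 0.071965

7.20%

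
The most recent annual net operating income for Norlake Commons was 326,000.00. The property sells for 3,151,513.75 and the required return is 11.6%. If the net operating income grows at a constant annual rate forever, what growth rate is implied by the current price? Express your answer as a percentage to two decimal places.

1.14%

P = D₀(1+g)/(r−g) ⇒ P(r−g) = D₀(1+g) ⇒ g(P+D₀) = P·r − D₀
g = (P·r − D₀)/(P + D₀) = (3,151,513.75×0.116 − 326,000.00) / (3,151,513.75 + 326,000.00) = 0.011380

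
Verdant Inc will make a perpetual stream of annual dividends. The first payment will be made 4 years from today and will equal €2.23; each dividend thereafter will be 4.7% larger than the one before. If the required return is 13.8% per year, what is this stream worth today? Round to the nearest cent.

Value at end of year 3: C₁ / (r − g) = €2.23 / (0.138 − 0.047) = €24.5055
Discount to today: PV = €24.5055 / (1 + 0.138)^3 = €24.5055 / 1.473760 = €16.63

€16.63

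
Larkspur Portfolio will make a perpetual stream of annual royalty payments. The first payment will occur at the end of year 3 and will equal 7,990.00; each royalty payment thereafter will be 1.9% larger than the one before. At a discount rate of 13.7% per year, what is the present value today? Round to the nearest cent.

52377.39

Value at end of year 2: C₁ / (r − g) = 7,990.00 / (0.137 − 0.019) = 67,711.8644
Discount to today: PV = 67,711.8644 / (1 + 0.137)^2 = 67,711.8644 / 1.292769 = 52,377.39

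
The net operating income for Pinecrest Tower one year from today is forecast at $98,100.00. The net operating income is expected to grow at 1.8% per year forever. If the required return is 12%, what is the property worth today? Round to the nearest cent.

Growing perpetuity: P = D₁ / (r − g) = $98,100.0000 / (0.12 − 0.018) = $961,764.71

$961764.71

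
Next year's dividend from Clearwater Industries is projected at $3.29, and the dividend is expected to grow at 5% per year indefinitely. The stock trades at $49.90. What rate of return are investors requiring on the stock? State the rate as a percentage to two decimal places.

11.59%

P = D₁/(r − g) ⇒ r = D₁/P + g = $3.2900/$49.90 + 0.05 = 0.065932 + 0.05 = 0.115932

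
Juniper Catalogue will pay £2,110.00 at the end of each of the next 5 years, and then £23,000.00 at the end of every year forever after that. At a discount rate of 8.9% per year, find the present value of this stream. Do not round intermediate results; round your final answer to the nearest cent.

£176960.88

PV of 5-year annuity: £2,110.00 × [1 − (1+0.089)^−5] / 0.089 = 8228.50341
Perpetuity value at year 5: £23,000.00 / 0.089 = 258426.96629
PV of perpetuity: 258426.96629 / (1+0.089)^5 = 168732.37931
Total PV = 8228.50341 + 168732.37931 = 176960.88273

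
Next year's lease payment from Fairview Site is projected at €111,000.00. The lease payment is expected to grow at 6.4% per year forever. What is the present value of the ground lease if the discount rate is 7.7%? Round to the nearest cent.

€8538461.54

Growing perpetuity: P = D₁ / (r − g) = €111,000.0000 / (0.077 − 0.064) = €8,538,461.54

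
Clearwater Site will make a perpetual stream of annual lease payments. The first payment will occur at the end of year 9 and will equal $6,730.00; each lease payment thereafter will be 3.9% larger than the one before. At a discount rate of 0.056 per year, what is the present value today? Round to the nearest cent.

$256008.74

Value at end of year 8: C₁ / (r − g) = $6,730.00 / (0.056 − 0.039) = $395,882.3529
Discount to today: PV = $395,882.3529 / (1 + 0.056)^8 = $395,882.3529 / 1.546363 = $256,008.74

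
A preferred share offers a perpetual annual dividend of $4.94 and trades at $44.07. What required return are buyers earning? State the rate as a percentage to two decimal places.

P = C/r ⇒ r = C/P = $4.94/$44.07 = 0.112094

11.21%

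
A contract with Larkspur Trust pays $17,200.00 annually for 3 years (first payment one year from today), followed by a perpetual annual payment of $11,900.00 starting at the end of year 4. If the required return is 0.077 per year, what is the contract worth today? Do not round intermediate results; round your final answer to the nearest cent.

PV of 3-year annuity: $17,200.00 × [1 − (1+0.077)^−3] / 0.077 = 44567.11388
Perpetuity value at year 3: $11,900.00 / 0.077 = 154545.45455
PV of perpetuity: 154545.45455 / (1+0.077)^3 = 123711.23041
Total PV = 44567.11388 + 123711.23041 = 168278.34429

$168278.34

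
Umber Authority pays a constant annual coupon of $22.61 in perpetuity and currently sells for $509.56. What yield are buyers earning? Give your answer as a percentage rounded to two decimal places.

P = C/r ⇒ r = C/P = $22.61/$509.56 = 0.044372

4.44%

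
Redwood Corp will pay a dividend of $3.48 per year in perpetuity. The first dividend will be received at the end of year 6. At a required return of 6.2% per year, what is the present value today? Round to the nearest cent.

$41.55

Value at end of year 5: C / r = $3.48 / 0.062 = $56.1290
Discount to today: PV = $56.1290 / (1 + 0.062)^5 = $56.1290 / 1.350898 = $41.55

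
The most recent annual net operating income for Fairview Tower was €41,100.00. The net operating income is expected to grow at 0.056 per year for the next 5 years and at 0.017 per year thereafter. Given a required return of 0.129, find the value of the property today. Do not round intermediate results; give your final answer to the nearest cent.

€436086.22

D_1 = 43401.60000
D_2 = 45832.08960
D_3 = 48398.68662
D_4 = 51109.01307
D_5 = 53971.11780
Terminal value at year 5: TV = D_5×(1+g_2)/(r−g_2) = 54888.62680/0.112 = 490077.02502
P_0 = D_1/(1+r)^1 + D_2/(1+r)^2 + D_3/(1+r)^3 + D_4/(1+r)^4 + D_5/(1+r)^5 + TV/(1+r)^5
    = 38442.51550 + 35956.86127 + 33631.92692 + 31457.32049 + 29423.32191 + 267174.27126 = 436086.21735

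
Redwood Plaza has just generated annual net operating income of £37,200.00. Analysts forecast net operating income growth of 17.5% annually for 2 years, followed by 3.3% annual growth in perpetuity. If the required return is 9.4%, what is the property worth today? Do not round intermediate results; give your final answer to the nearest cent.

£809565.74

D_1 = 43710.00000
D_2 = 51359.25000
Terminal value at year 2: TV = D_2×(1+g_2)/(r−g_2) = 53054.10525/0.061 = 869739.43033
P_0 = D_1/(1+r)^1 + D_2/(1+r)^2 + TV/(1+r)^2
    = 39954.29616 + 42912.52101 + 726698.92143 = 809565.73860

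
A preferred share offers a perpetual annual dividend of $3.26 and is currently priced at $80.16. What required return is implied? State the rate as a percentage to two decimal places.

P = C/r ⇒ r = C/P = $3.26/$80.16 = 0.040669

4.07%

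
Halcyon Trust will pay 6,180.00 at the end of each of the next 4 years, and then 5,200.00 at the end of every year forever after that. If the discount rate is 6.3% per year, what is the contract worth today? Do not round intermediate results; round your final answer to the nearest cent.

PV of 4-year annuity: 6,180.00 × [1 − (1+0.063)^−4] / 0.063 = 21268.06249
Perpetuity value at year 4: 5,200.00 / 0.063 = 82539.68254
PV of perpetuity: 82539.68254 / (1+0.063)^4 = 64644.22543
Total PV = 21268.06249 + 64644.22543 = 85912.28792

85912.29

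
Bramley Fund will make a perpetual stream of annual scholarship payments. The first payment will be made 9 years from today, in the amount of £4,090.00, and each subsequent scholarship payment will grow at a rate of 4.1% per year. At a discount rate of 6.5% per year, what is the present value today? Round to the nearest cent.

£102971.06

Value at end of year 8: C₁ / (r − g) = £4,090.00 / (0.065 − 0.041) = £170,416.6667
Discount to today: PV = £170,416.6667 / (1 + 0.065)^8 = £170,416.6667 / 1.654996 = £102,971.06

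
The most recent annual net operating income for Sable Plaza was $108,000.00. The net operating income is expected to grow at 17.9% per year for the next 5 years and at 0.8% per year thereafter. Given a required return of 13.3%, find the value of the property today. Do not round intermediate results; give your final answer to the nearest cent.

D_1 = 127332.00000
D_2 = 150124.42800
D_3 = 176996.70061
D_4 = 208679.11002
D_5 = 246032.67072
Terminal value at year 5: TV = D_5×(1+g_2)/(r−g_2) = 248000.93208/0.125 = 1984007.45665
P_0 = D_1/(1+r)^1 + D_2/(1+r)^2 + D_3/(1+r)^3 + D_4/(1+r)^4 + D_5/(1+r)^5 + TV/(1+r)^5
    = 112384.81906 + 116947.66256 + 121695.75830 + 126636.62757 + 131778.09700 + 1062658.57423 = 1672101.53873

$1672101.54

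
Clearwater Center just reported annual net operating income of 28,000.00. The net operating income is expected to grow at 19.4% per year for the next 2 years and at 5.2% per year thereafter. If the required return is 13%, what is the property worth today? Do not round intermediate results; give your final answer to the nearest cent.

482476.79

D_1 = 33432.00000
D_2 = 39917.80800
Terminal value at year 2: TV = D_2×(1+g_2)/(r−g_2) = 41993.53402/0.078 = 538378.64123
P_0 = D_1/(1+r)^1 + D_2/(1+r)^2 + TV/(1+r)^2
    = 29585.84071 + 31261.49894 + 421629.44728 = 482476.78693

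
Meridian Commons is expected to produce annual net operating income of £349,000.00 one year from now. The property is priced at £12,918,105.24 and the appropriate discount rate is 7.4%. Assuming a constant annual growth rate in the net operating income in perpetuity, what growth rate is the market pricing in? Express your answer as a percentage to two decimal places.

4.70%

P = D₁/(r−g) ⇒ g = r − D₁/P = 0.074 − £349,000.00/£12,918,105.24 = 0.046984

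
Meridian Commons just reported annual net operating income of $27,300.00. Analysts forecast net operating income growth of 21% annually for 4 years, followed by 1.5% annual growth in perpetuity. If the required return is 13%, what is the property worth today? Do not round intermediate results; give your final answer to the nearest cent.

D_1 = 33033.00000
D_2 = 39969.93000
D_3 = 48363.61530
D_4 = 58519.97451
Terminal value at year 4: TV = D_4×(1+g_2)/(r−g_2) = 59397.77413/0.115 = 516502.38375
P_0 = D_1/(1+r)^1 + D_2/(1+r)^2 + D_3/(1+r)^3 + D_4/(1+r)^4 + TV/(1+r)^4
    = 29232.74336 + 31302.31811 + 33518.41143 + 35891.39631 + 316780.58484 = 446725.45406

$446725.45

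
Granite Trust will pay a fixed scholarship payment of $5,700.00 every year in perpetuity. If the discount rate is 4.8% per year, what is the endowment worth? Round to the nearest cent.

Level perpetuity: PV = C / r = $5,700.00 / 0.048 = $118,750.00

$118750.00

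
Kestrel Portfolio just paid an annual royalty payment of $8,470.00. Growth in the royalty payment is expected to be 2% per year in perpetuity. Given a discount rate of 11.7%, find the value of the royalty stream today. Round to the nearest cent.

$89065.98

D₁ = D₀ × (1 + g) = $8,470.00 × 1.02 = $8,639.4000
Growing perpetuity: P = D₁ / (r − g) = $8,639.4000 / (0.117 − 0.02) = $89,065.98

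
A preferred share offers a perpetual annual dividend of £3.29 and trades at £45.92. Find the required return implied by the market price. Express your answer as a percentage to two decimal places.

7.16%

P = C/r ⇒ r = C/P = £3.29/£45.92 = 0.071646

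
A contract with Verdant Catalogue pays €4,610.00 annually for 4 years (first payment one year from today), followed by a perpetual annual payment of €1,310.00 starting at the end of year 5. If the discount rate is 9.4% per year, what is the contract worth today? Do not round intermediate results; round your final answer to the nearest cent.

PV of 4-year annuity: €4,610.00 × [1 − (1+0.094)^−4] / 0.094 = 14804.91613
Perpetuity value at year 4: €1,310.00 / 0.094 = 13936.17021
PV of perpetuity: 13936.17021 / (1+0.094)^4 = 9729.13331
Total PV = 14804.91613 + 9729.13331 = 24534.04944

€24534.05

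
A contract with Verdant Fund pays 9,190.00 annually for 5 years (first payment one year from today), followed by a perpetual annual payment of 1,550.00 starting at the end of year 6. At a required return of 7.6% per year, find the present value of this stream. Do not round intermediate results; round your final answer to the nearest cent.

51223.36

PV of 5-year annuity: 9,190.00 × [1 − (1+0.076)^−5] / 0.076 = 37083.11961
Perpetuity value at year 5: 1,550.00 / 0.076 = 20394.73684
PV of perpetuity: 20394.73684 / (1+0.076)^5 = 14140.23897
Total PV = 37083.11961 + 14140.23897 = 51223.35859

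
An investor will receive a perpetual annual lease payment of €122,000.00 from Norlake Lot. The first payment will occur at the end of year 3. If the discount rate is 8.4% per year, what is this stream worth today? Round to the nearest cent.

Value at end of year 2: C / r = €122,000.00 / 0.084 = €1,452,380.9524
Discount to today: PV = €1,452,380.9524 / (1 + 0.084)^2 = €1,452,380.9524 / 1.175056 = €1,236,009.99

€1236009.99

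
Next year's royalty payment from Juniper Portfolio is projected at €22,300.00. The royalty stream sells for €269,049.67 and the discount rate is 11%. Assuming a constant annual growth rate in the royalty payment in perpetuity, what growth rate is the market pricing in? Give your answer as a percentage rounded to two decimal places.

P = D₁/(r−g) ⇒ g = r − D₁/P = 0.11 − €22,300.00/€269,049.67 = 0.027116

2.71%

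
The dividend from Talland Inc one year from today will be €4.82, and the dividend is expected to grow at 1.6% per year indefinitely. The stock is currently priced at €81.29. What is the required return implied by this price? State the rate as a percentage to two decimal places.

7.53%

P = D₁/(r − g) ⇒ r = D₁/P + g = €4.8200/€81.29 + 0.016 = 0.059294 + 0.016 = 0.075294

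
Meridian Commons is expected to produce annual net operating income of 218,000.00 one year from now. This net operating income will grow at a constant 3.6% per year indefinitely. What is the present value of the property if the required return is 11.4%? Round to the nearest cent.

2794871.79

Growing perpetuity: P = D₁ / (r − g) = 218,000.0000 / (0.114 − 0.036) = 2,794,871.79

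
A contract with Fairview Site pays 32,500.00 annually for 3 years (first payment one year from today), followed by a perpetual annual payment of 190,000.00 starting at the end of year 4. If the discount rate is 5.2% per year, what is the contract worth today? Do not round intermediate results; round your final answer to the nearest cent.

PV of 3-year annuity: 32,500.00 × [1 − (1+0.052)^−3] / 0.052 = 88174.91951
Perpetuity value at year 3: 190,000.00 / 0.052 = 3653846.15385
PV of perpetuity: 3653846.15385 / (1+0.052)^3 = 3138362.00902
Total PV = 88174.91951 + 3138362.00902 = 3226536.92853

3226536.93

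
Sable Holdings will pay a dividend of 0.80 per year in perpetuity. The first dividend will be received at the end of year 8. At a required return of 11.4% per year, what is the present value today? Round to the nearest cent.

Value at end of year 7: C / r = 0.80 / 0.114 = 7.0175
Discount to today: PV = 7.0175 / (1 + 0.114)^7 = 7.0175 / 2.129101 = 3.30

3.30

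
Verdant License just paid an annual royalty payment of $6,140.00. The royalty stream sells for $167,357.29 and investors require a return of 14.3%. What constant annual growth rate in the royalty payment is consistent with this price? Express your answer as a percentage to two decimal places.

P = D₀(1+g)/(r−g) ⇒ P(r−g) = D₀(1+g) ⇒ g(P+D₀) = P·r − D₀
g = (P·r − D₀)/(P + D₀) = ($167,357.29×0.143 − $6,140.00) / ($167,357.29 + $6,140.00) = 0.102550

10.25%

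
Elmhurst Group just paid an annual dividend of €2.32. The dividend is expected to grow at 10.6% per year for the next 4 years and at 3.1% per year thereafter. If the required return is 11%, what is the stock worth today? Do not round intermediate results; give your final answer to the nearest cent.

€39.04

D_1 = 2.56592
D_2 = 2.83791
D_3 = 3.13873
D_4 = 3.47143
Terminal value at year 4: TV = D_4×(1+g_2)/(r−g_2) = 3.57904/0.079 = 45.30437
P_0 = D_1/(1+r)^1 + D_2/(1+r)^2 + D_3/(1+r)^3 + D_4/(1+r)^4 + TV/(1+r)^4
    = 2.31164 + 2.30331 + 2.29501 + 2.28674 + 29.84339 = 39.04009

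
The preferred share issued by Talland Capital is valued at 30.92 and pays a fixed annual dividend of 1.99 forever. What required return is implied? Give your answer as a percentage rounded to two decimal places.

P = C/r ⇒ r = C/P = 1.99/30.92 = 0.064360

6.44%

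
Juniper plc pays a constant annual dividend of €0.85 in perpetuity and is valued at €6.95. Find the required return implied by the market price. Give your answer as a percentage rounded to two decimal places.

12.23%

P = C/r ⇒ r = C/P = €0.85/€6.95 = 0.122302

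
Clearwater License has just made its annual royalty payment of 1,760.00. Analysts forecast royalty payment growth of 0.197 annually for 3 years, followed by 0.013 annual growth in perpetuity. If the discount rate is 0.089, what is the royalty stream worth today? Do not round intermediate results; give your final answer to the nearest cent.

D_1 = 2106.72000
D_2 = 2521.74384
D_3 = 3018.52738
Terminal value at year 3: TV = D_3×(1+g_2)/(r−g_2) = 3057.76823/0.076 = 40233.79253
P_0 = D_1/(1+r)^1 + D_2/(1+r)^2 + D_3/(1+r)^3 + TV/(1+r)^3
    = 1934.54545 + 2126.40120 + 2337.28397 + 31153.53497 = 37551.76559

37551.77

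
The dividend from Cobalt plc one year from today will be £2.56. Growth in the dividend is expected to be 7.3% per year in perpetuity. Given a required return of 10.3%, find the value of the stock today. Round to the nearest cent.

Growing perpetuity: P = D₁ / (r − g) = £2.5600 / (0.103 − 0.073) = £85.33

£85.33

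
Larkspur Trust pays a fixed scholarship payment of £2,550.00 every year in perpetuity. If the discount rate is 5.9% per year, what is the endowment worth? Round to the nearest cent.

Level perpetuity: PV = C / r = £2,550.00 / 0.059 = £43,220.34

£43220.34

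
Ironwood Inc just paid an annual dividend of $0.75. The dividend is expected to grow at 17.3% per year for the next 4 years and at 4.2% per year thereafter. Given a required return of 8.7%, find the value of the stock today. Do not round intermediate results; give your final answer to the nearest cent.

D_1 = 0.87975
D_2 = 1.03195
D_3 = 1.21047
D_4 = 1.41989
Terminal value at year 4: TV = D_4×(1+g_2)/(r−g_2) = 1.47952/0.045 = 32.87824
P_0 = D_1/(1+r)^1 + D_2/(1+r)^2 + D_3/(1+r)^3 + D_4/(1+r)^4 + TV/(1+r)^4
    = 0.80934 + 0.87337 + 0.94247 + 1.01703 + 23.54997 = 27.19218

$27.19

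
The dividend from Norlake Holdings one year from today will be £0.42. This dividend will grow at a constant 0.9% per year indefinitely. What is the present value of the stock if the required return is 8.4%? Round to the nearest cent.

Growing perpetuity: P = D₁ / (r − g) = £0.4200 / (0.084 − 0.009) = £5.60

£5.60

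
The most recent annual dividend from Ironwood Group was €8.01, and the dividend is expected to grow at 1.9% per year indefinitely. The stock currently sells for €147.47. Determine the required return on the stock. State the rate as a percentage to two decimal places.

7.43%

D₁ = €8.01 × 1.019 = €8.1622
P = D₁/(r − g) ⇒ r = D₁/P + g = €8.1622/€147.47 + 0.019 = 0.055348 + 0.019 = 0.074348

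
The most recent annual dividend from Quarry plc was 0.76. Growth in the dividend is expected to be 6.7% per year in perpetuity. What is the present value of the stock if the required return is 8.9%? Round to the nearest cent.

36.86

D₁ = D₀ × (1 + g) = 0.76 × 1.067 = 0.8109
Growing perpetuity: P = D₁ / (r − g) = 0.8109 / (0.089 − 0.067) = 36.86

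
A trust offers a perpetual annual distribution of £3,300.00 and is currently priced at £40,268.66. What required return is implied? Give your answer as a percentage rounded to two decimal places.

8.19%

P = C/r ⇒ r = C/P = £3,300.00/£40,268.66 = 0.081950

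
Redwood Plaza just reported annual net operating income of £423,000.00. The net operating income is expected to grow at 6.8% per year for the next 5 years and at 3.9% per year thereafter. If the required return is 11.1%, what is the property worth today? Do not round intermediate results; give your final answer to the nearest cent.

£6892561.47

D_1 = 451764.00000
D_2 = 482483.95200
D_3 = 515292.86074
D_4 = 550332.77527
D_5 = 587755.40398
Terminal value at year 5: TV = D_5×(1+g_2)/(r−g_2) = 610677.86474/0.072 = 8481637.01027
P_0 = D_1/(1+r)^1 + D_2/(1+r)^2 + D_3/(1+r)^3 + D_4/(1+r)^4 + D_5/(1+r)^5 + TV/(1+r)^5
    = 406628.26283 + 390890.17525 + 375761.21257 + 361217.79930 + 347237.27241 + 5010826.75054 = 6892561.47289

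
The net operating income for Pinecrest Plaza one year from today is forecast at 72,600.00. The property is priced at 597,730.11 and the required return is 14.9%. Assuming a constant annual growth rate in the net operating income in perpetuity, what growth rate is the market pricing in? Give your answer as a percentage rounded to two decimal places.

2.75%

P = D₁/(r−g) ⇒ g = r − D₁/P = 0.149 − 72,600.00/597,730.11 = 0.027541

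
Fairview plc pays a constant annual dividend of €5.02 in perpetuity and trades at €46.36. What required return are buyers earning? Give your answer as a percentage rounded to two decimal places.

P = C/r ⇒ r = C/P = €5.02/€46.36 = 0.108283

10.83%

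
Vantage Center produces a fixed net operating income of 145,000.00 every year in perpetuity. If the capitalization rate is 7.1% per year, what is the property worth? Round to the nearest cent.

Level perpetuity: PV = C / r = 145,000.00 / 0.071 = 2,042,253.52

2042253.52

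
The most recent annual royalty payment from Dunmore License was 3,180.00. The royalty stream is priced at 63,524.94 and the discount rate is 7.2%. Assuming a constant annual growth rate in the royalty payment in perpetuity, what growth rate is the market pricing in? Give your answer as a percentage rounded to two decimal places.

P = D₀(1+g)/(r−g) ⇒ P(r−g) = D₀(1+g) ⇒ g(P+D₀) = P·r − D₀
g = (P·r − D₀)/(P + D₀) = (63,524.94×0.072 − 3,180.00) / (63,524.94 + 3,180.00) = 0.020895

2.09%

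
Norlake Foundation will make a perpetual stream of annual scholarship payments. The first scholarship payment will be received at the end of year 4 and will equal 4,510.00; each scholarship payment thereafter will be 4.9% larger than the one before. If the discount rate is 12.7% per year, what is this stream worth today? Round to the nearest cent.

40393.38

Value at end of year 3: C₁ / (r − g) = 4,510.00 / (0.127 − 0.049) = 57,820.5128
Discount to today: PV = 57,820.5128 / (1 + 0.127)^3 = 57,820.5128 / 1.431435 = 40,393.38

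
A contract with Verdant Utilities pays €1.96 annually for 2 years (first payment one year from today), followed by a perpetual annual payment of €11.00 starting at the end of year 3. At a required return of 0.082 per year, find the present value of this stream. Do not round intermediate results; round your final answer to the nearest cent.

€118.07

PV of 2-year annuity: €1.96 × [1 − (1+0.082)^−2] / 0.082 = 3.48564
Perpetuity value at year 2: €11.00 / 0.082 = 134.14634
PV of perpetuity: 134.14634 / (1+0.082)^2 = 114.58409
Total PV = 3.48564 + 114.58409 = 118.06973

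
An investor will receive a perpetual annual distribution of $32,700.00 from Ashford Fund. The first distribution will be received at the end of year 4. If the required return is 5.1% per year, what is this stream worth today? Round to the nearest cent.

$552292.86

Value at end of year 3: C / r = $32,700.00 / 0.051 = $641,176.4706
Discount to today: PV = $641,176.4706 / (1 + 0.051)^3 = $641,176.4706 / 1.160936 = $552,292.86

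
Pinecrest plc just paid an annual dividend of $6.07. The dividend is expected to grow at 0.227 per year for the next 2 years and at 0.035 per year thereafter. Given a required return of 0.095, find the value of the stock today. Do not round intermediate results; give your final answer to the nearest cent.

$145.90

D_1 = 7.44789
D_2 = 9.13856
Terminal value at year 2: TV = D_2×(1+g_2)/(r−g_2) = 9.45841/0.06 = 157.64018
P_0 = D_1/(1+r)^1 + D_2/(1+r)^2 + TV/(1+r)^2
    = 6.80173 + 7.62166 + 131.47364 = 145.89702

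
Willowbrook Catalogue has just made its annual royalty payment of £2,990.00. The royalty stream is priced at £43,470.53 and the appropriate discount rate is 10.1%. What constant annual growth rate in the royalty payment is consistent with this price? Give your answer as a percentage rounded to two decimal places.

P = D₀(1+g)/(r−g) ⇒ P(r−g) = D₀(1+g) ⇒ g(P+D₀) = P·r − D₀
g = (P·r − D₀)/(P + D₀) = (£43,470.53×0.101 − £2,990.00) / (£43,470.53 + £2,990.00) = 0.030144

3.01%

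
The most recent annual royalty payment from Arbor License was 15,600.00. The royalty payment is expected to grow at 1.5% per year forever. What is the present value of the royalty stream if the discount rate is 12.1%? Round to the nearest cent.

D₁ = D₀ × (1 + g) = 15,600.00 × 1.015 = 15,834.0000
Growing perpetuity: P = D₁ / (r − g) = 15,834.0000 / (0.121 − 0.015) = 149,377.36

149377.36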